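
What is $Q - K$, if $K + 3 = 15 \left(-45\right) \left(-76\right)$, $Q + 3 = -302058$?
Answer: $-353358$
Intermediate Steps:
$Q = -302061$ ($Q = -3 - 302058 = -302061$)
$K = 51297$ ($K = -3 + 15 \left(-45\right) \left(-76\right) = -3 - -51300 = -3 + 51300 = 51297$)
$Q - K = -302061 - 51297 = -353358$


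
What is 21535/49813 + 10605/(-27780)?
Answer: 4665029/92253676 ≈ 0.050567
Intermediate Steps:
21535/49813 + 10605/(-27780) = 21535*(1/49813) + 10605*(-1/27780) = 21535/49813 - 707/1852 = 4665029/92253676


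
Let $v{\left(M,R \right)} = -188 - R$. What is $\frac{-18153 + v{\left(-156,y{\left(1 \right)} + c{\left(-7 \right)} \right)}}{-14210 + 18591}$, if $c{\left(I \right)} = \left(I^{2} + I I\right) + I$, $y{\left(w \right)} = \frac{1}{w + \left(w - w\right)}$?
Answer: $- \frac{18433}{4381} \approx -4.2075$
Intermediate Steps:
$y{\left(w \right)} = \frac{1}{w}$ ($y{\left(w \right)} = \frac{1}{w + 0} = \frac{1}{w}$)
$c{\left(I \right)} = I + 2 I^{2}$ ($c{\left(I \right)} = \left(I^{2} + I^{2}\right) + I = 2 I^{2} + I = I + 2 I^{2}$)
$\frac{-18153 + v{\left(-156,y{\left(1 \right)} + c{\left(-7 \right)} \right)}}{-14210 + 18591} = \frac{-18153 - \left(189 - 7 \left(1 + 2 \left(-7\right)\right)\right)}{-14210 + 18591} = \frac{-18153 - \left(189 - 7 \left(1 - 14\right)\right)}{4381} = \left(-18153 - \left(189 + 91\right)\right) \frac{1}{4381} = \left(-18153 - 280\right) \frac{1}{4381} = \left(-18433\right) \frac{1}{4381} = - \frac{18433}{4381}$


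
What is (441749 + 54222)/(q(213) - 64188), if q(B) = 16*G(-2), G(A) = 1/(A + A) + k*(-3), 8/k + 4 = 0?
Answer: -495971/64096 ≈ -7.7379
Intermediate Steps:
k = -2 (k = 8/(-4 + 0) = 8/(-4) = 8*(-1/4) = -2)
G(A) = 6 + 1/(2*A) (G(A) = 1/(A + A) - 2*(-3) = 1/(2*A) + 6 = 6 + 1/(2*A))
q(B) = 92 (q(B) = 16*(6 + (1/2)/(-2)) = 16*(6 + (1/2)*(-1/2)) = 16*(6 - 1/4) = 16*(23/4) = 92)
(441749 + 54222)/(q(213) - 64188) = (441749 + 54222)/(92 - 64188) = 495971/(-64096) = 495971*(-1/64096) = -495971/64096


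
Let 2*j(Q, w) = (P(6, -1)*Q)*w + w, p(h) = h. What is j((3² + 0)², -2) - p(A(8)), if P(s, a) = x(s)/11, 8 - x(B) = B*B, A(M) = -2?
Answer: 2279/11 ≈ 207.18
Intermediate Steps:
x(B) = 8 - B² (x(B) = 8 - B*B = 8 - B²)
P(s, a) = 8/11 - s²/11 (P(s, a) = (8 - s²)/11 = (8 - s²)*(1/11) = 8/11 - s²/11)
j(Q, w) = w/2 - 14*Q*w/11 (j(Q, w) = (((8/11 - 1/11*6²)*Q)*w + w)/2 = (((8/11 - 1/11*36)*Q)*w + w)/2 = (((8/11 - 36/11)*Q)*w + w)/2 = ((-28*Q/11)*w + w)/2 = (-28*Q*w/11 + w)/2 = (w - 28*Q*w/11)/2 = w/2 - 14*Q*w/11)
j((3² + 0)², -2) - p(A(8)) = (1/22)*(-2)*(11 - 28*(3² + 0)²) - 1*(-2) = (1/22)*(-2)*(11 - 28*(9 + 0)²) + 2 = (1/22)*(-2)*(11 - 28*9²) + 2 = (1/22)*(-2)*(11 - 28*81) + 2 = (1/22)*(-2)*(11 - 2268) + 2 = (1/22)*(-2)*(-2257) + 2 = 2257/11 + 2 = 2279/11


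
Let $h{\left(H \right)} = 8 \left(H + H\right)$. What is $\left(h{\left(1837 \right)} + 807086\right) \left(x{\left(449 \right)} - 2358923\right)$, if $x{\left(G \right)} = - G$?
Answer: $-1973562771816$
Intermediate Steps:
$h{\left(H \right)} = 16 H$ ($h{\left(H \right)} = 8 \cdot 2 H = 16 H$)
$\left(h{\left(1837 \right)} + 807086\right) \left(x{\left(449 \right)} - 2358923\right) = \left(16 \cdot 1837 + 807086\right) \left(\left(-1\right) 449 - 2358923\right) = \left(29392 + 807086\right) \left(-449 - 2358923\right) = 836478 \left(-2359372\right) = -1973562771816$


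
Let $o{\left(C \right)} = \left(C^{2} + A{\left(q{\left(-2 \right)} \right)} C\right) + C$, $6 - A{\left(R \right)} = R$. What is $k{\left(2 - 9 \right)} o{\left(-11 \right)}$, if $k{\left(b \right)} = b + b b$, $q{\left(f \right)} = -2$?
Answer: $924$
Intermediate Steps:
$A{\left(R \right)} = 6 - R$
$o{\left(C \right)} = C^{2} + 9 C$ ($o{\left(C \right)} = \left(C^{2} + \left(6 - -2\right) C\right) + C = \left(C^{2} + \left(6 + 2\right) C\right) + C = \left(C^{2} + 8 C\right) + C = C^{2} + 9 C$)
$k{\left(b \right)} = b + b^{2}$
$k{\left(2 - 9 \right)} o{\left(-11 \right)} = \left(2 - 9\right) \left(1 + \left(2 - 9\right)\right) \left(- 11 \left(9 - 11\right)\right) = - 7 \left(1 - 7\right) \left(\left(-11\right) \left(-2\right)\right) = \left(-7\right) \left(-6\right) 22 = 42 \cdot 22 = 924$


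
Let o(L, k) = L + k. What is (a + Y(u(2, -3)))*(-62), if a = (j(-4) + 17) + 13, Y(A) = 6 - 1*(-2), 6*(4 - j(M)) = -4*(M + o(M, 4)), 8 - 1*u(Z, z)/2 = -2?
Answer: -7316/3 ≈ -2438.7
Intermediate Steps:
u(Z, z) = 20 (u(Z, z) = 16 - 2*(-2) = 16 + 4 = 20)
j(M) = 20/3 + 4*M/3 (j(M) = 4 - (-2)*(M + (M + 4))/3 = 4 - (-2)*(M + (4 + M))/3 = 4 - (-2)*(4 + 2*M)/3 = 4 - (-16 - 8*M)/6 = 4 + (8/3 + 4*M/3) = 20/3 + 4*M/3)
Y(A) = 8 (Y(A) = 6 + 2 = 8)
a = 94/3 (a = ((20/3 + (4/3)*(-4)) + 17) + 13 = ((20/3 - 16/3) + 17) + 13 = (4/3 + 17) + 13 = 55/3 + 13 = 94/3 ≈ 31.333)
(a + Y(u(2, -3)))*(-62) = (94/3 + 8)*(-62) = (118/3)*(-62) = -7316/3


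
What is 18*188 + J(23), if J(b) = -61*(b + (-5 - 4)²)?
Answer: -2960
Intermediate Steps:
J(b) = -4941 - 61*b (J(b) = -61*(b + (-9)²) = -61*(b + 81) = -61*(81 + b) = -4941 - 61*b)
18*188 + J(23) = 18*188 + (-4941 - 61*23) = 3384 + (-4941 - 1403) = 3384 - 6344 = -2960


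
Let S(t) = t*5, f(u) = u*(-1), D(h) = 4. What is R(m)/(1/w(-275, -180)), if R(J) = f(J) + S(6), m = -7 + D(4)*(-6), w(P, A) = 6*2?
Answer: 732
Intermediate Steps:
f(u) = -u
S(t) = 5*t
w(P, A) = 12
m = -31 (m = -7 + 4*(-6) = -7 - 24 = -31)
R(J) = 30 - J (R(J) = -J + 5*6 = -J + 30 = 30 - J)
R(m)/(1/w(-275, -180)) = (30 - 1*(-31))/(1/12) = (30 + 31)/(1/12) = 61*12 = 732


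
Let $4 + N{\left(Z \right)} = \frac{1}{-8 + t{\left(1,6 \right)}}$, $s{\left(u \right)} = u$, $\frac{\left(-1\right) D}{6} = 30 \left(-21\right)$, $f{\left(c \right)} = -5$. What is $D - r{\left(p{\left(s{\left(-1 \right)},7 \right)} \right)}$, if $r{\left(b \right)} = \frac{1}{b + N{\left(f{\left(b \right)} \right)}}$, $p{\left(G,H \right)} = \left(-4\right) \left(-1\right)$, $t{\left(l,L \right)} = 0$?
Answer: $3788$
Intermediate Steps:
$D = 3780$ ($D = - 6 \cdot 30 \left(-21\right) = \left(-6\right) \left(-630\right) = 3780$)
$N{\left(Z \right)} = - \frac{33}{8}$ ($N{\left(Z \right)} = -4 + \frac{1}{-8 + 0} = -4 + \frac{1}{-8} = -4 - \frac{1}{8} = - \frac{33}{8}$)
$p{\left(G,H \right)} = 4$
$r{\left(b \right)} = \frac{1}{- \frac{33}{8} + b}$ ($r{\left(b \right)} = \frac{1}{b - \frac{33}{8}} = \frac{1}{- \frac{33}{8} + b}$)
$D - r{\left(p{\left(s{\left(-1 \right)},7 \right)} \right)} = 3780 - \frac{8}{-33 + 8 \cdot 4} = 3780 - \frac{8}{-33 + 32} = 3780 - \frac{8}{-1} = 3780 - 8 \left(-1\right) = 3780 - -8 = 3780 + 8 = 3788$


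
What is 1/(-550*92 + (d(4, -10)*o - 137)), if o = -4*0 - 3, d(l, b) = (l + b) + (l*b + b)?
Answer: -1/50569 ≈ -1.9775e-5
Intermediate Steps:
d(l, b) = l + 2*b + b*l (d(l, b) = (b + l) + (b*l + b) = (b + l) + (b + b*l) = l + 2*b + b*l)
o = -3 (o = 0 - 3 = -3)
1/(-550*92 + (d(4, -10)*o - 137)) = 1/(-550*92 + ((4 + 2*(-10) - 10*4)*(-3) - 137)) = 1/(-50600 + ((4 - 20 - 40)*(-3) - 137)) = 1/(-50600 + (-56*(-3) - 137)) = 1/(-50600 + (168 - 137)) = 1/(-50600 + 31) = 1/(-50569) = -1/50569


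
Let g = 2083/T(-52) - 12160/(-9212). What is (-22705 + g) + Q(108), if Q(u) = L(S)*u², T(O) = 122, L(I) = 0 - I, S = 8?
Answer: -32591664393/280966 ≈ -1.1600e+5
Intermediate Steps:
L(I) = -I
g = 5168029/280966 (g = 2083/122 - 12160/(-9212) = 2083*(1/122) - 12160*(-1/9212) = 2083/122 + 3040/2303 = 5168029/280966 ≈ 18.394)
Q(u) = -8*u² (Q(u) = (-1*8)*u² = -8*u²)
(-22705 + g) + Q(108) = (-22705 + 5168029/280966) - 8*108² = -6374165001/280966 - 8*11664 = -6374165001/280966 - 93312 = -32591664393/280966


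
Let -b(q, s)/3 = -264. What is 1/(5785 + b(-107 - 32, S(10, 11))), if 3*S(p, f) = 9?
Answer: 1/6577 ≈ 0.00015204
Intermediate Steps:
S(p, f) = 3 (S(p, f) = (⅓)*9 = 3)
b(q, s) = 792 (b(q, s) = -3*(-264) = 792)
1/(5785 + b(-107 - 32, S(10, 11))) = 1/(5785 + 792) = 1/6577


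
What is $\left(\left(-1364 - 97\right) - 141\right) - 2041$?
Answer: $-3643$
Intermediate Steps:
$\left(\left(-1364 - 97\right) - 141\right) - 2041 = \left(-1461 - 141\right) - 2041 = -1602 - 2041 = -3643$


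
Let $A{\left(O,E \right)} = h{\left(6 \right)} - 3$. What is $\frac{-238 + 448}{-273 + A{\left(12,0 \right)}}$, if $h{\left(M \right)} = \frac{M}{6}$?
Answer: $- \frac{42}{55} \approx -0.76364$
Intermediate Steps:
$h{\left(M \right)} = \frac{M}{6}$ ($h{\left(M \right)} = M \frac{1}{6} = \frac{M}{6}$)
$A{\left(O,E \right)} = -2$ ($A{\left(O,E \right)} = \frac{1}{6} \cdot 6 - 3 = 1 - 3 = -2$)
$\frac{-238 + 448}{-273 + A{\left(12,0 \right)}} = \frac{-238 + 448}{-273 - 2} = \frac{210}{-275} = 210 \left(- \frac{1}{275}\right) = - \frac{42}{55}$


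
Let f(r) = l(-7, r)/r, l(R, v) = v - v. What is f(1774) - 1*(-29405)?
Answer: 29405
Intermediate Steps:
l(R, v) = 0
f(r) = 0 (f(r) = 0/r = 0)
f(1774) - 1*(-29405) = 0 - 1*(-29405) = 0 + 29405 = 29405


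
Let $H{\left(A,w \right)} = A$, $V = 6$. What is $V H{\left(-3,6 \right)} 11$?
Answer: $-198$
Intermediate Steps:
$V H{\left(-3,6 \right)} 11 = 6 \left(-3\right) 11 = \left(-18\right) 11 = -198$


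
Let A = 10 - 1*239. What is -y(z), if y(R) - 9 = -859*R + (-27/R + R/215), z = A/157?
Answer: -9897670144/7729895 ≈ -1280.4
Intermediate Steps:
A = -229 (A = 10 - 239 = -229)
z = -229/157 ≈ -1.4586
y(R) = 9 - 27/R - 184684*R/215 (y(R) = 9 + (-859*R + (-27/R + R/215)) = 9 + (-27/R - 184684*R/215) = 9 - 27/R - 184684*R/215)
-y(z) = -(9 - 27/(-229/157) - 184684/215*(-229/157)) = -(9 - 27*(-157/229) + 42292636/33755) = -(9 + 4239/229 + 42292636/33755) = -1*9897670144/7729895 = -9897670144/7729895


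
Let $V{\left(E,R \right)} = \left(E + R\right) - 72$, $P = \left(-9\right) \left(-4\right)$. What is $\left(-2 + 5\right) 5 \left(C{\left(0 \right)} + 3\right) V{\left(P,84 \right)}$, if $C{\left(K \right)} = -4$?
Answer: $-720$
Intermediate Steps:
$P = 36$
$V{\left(E,R \right)} = -72 + E + R$
$\left(-2 + 5\right) 5 \left(C{\left(0 \right)} + 3\right) V{\left(P,84 \right)} = \left(-2 + 5\right) 5 \left(-4 + 3\right) \left(-72 + 36 + 84\right) = 3 \cdot 5 \left(-1\right) 48 = 15 \left(-1\right) 48 = \left(-15\right) 48 = -720$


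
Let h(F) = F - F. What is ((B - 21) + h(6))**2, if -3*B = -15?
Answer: 256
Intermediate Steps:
B = 5 (B = -1/3*(-15) = 5)
h(F) = 0
((B - 21) + h(6))**2 = ((5 - 21) + 0)**2 = (-16 + 0)**2 = (-16)**2 = 256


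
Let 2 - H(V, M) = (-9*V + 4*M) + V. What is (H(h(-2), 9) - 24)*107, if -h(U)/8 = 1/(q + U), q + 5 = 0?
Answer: -36594/7 ≈ -5227.7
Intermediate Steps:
q = -5 (q = -5 + 0 = -5)
h(U) = -8/(-5 + U)
H(V, M) = 2 - 4*M + 8*V (H(V, M) = 2 - ((-9*V + 4*M) + V) = 2 - (-8*V + 4*M) = 2 + (-4*M + 8*V) = 2 - 4*M + 8*V)
(H(h(-2), 9) - 24)*107 = ((2 - 4*9 + 8*(-8/(-5 - 2))) - 24)*107 = ((2 - 36 + 8*(-8/(-7))) - 24)*107 = ((2 - 36 + 8*(-8*(-⅐))) - 24)*107 = ((2 - 36 + 8*(8/7)) - 24)*107 = ((2 - 36 + 64/7) - 24)*107 = (-174/7 - 24)*107 = -342/7*107 = -36594/7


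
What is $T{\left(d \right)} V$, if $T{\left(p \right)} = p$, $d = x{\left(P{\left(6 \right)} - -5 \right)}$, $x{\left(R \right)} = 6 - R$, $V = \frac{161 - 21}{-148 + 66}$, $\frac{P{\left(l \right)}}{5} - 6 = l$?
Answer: $\frac{4130}{41} \approx 100.73$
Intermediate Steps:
$P{\left(l \right)} = 30 + 5 l$
$V = - \frac{70}{41}$ ($V = \frac{140}{-82} = 140 \left(- \frac{1}{82}\right) = - \frac{70}{41} \approx -1.7073$)
$d = -59$ ($d = 6 - \left(\left(30 + 5 \cdot 6\right) - -5\right) = 6 - \left(\left(30 + 30\right) + 5\right) = 6 - \left(60 + 5\right) = 6 - 65 = -59$)
$T{\left(d \right)} V = \left(-59\right) \left(- \frac{70}{41}\right) = \frac{4130}{41}$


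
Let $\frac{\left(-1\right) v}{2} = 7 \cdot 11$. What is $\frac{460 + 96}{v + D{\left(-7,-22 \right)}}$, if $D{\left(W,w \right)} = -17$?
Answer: $- \frac{556}{171} \approx -3.2515$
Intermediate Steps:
$v = -154$ ($v = - 2 \cdot 7 \cdot 11 = \left(-2\right) 77 = -154$)
$\frac{460 + 96}{v + D{\left(-7,-22 \right)}} = \frac{460 + 96}{-154 - 17} = \frac{556}{-171} = 556 \left(- \frac{1}{171}\right) = - \frac{556}{171}$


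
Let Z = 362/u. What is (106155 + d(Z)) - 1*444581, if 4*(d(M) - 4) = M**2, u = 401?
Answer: -54418563261/160801 ≈ -3.3842e+5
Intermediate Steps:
Z = 362/401 ≈ 0.90274
d(M) = 4 + M**2/4
(106155 + d(Z)) - 1*444581 = (106155 + (4 + (362/401)**2/4)) - 1*444581 = (106155 + (4 + (1/4)*(131044/160801))) - 444581 = (106155 + (4 + 32761/160801)) - 444581 = (106155 + 675965/160801) - 444581 = 17070506120/160801 - 444581 = -54418563261/160801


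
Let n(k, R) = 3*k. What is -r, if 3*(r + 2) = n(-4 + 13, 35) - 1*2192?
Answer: 2171/3 ≈ 723.67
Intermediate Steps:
r = -2171/3 (r = -2 + (3*(-4 + 13) - 1*2192)/3 = -2 + (3*9 - 2192)/3 = -2 + (27 - 2192)/3 = -2 + (⅓)*(-2165) = -2 - 2165/3 = -2171/3 ≈ -723.67)
-r = -1*(-2171/3) = 2171/3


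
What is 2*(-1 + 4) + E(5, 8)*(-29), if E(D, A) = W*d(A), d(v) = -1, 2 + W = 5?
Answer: 93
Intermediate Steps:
W = 3 (W = -2 + 5 = 3)
E(D, A) = -3 (E(D, A) = 3*(-1) = -3)
2*(-1 + 4) + E(5, 8)*(-29) = 2*(-1 + 4) - 3*(-29) = 2*3 + 87 = 6 + 87 = 93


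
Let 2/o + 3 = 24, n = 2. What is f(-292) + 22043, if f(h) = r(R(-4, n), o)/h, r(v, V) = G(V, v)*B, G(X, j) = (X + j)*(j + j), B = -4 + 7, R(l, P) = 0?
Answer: 22043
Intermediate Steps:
B = 3
o = 2/21 (o = 2/(-3 + 24) = 2/21 ≈ 0.095238)
G(X, j) = 2*j*(X + j) (G(X, j) = (X + j)*(2*j) = 2*j*(X + j))
r(v, V) = 6*v*(V + v) (r(v, V) = (2*v*(V + v))*3 = 6*v*(V + v))
f(h) = 0 (f(h) = (6*0*(2/21 + 0))/h = (6*0*(2/21))/h = 0/h = 0)
f(-292) + 22043 = 0 + 22043 = 22043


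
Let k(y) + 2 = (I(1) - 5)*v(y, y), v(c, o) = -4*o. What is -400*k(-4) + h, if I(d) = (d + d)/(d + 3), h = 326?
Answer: 29926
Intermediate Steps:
I(d) = 2*d/(3 + d) (I(d) = (2*d)/(3 + d) = 2*d/(3 + d))
k(y) = -2 + 18*y (k(y) = -2 + (2*1/(3 + 1) - 5)*(-4*y) = -2 + (2*1/4 - 5)*(-4*y) = -2 + (2*1*(1/4) - 5)*(-4*y) = -2 + (1/2 - 5)*(-4*y) = -2 - (-18)*y = -2 + 18*y)
-400*k(-4) + h = -400*(-2 + 18*(-4)) + 326 = -400*(-2 - 72) + 326 = -400*(-74) + 326 = 29600 + 326 = 29926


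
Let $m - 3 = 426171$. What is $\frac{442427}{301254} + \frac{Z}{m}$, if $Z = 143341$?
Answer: $\frac{6437025942}{3566295061} \approx 1.805$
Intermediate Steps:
$m = 426174$ ($m = 3 + 426171 = 426174$)
$\frac{442427}{301254} + \frac{Z}{m} = \frac{442427}{301254} + \frac{143341}{426174} = \frac{6437025942}{3566295061}$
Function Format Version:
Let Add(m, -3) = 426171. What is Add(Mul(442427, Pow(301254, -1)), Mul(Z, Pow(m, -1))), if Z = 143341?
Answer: Rational(6437025942, 3566295061) ≈ 1.8050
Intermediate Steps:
m = 426174 (m = Add(3, 426171) = 426174)
Add(Mul(442427, Pow(301254, -1)), Mul(Z, Pow(m, -1))) = Add(Mul(442427, Pow(301254, -1)), Mul(143341, Pow(426174, -1))) = Add(Mul(442427, Rational(1, 301254)), Mul(143341, Rational(1, 426174))) = Add(Rational(442427, 301254), Rational(143341, 426174)) = Rational(6437025942, 3566295061)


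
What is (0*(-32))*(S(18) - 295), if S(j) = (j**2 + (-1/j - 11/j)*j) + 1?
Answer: 0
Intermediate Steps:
S(j) = -11 + j**2 (S(j) = (j**2 + (-12/j)*j) + 1 = (j**2 - 12) + 1 = (-12 + j**2) + 1 = -11 + j**2)
(0*(-32))*(S(18) - 295) = (0*(-32))*((-11 + 18**2) - 295) = 0*((-11 + 324) - 295) = 0*(313 - 295) = 0*18 = 0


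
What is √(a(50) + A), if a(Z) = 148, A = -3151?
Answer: I*√3003 ≈ 54.8*I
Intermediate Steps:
√(a(50) + A) = √(148 - 3151) = √(-3003) = I*√3003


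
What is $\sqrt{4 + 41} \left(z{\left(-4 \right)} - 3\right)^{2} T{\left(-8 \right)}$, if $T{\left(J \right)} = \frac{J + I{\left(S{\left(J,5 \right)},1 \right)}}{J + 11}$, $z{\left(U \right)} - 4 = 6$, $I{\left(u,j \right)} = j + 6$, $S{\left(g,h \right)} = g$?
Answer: $- 49 \sqrt{5} \approx -109.57$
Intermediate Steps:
$I{\left(u,j \right)} = 6 + j$
$z{\left(U \right)} = 10$ ($z{\left(U \right)} = 4 + 6 = 10$)
$T{\left(J \right)} = \frac{7 + J}{11 + J}$ ($T{\left(J \right)} = \frac{J + \left(6 + 1\right)}{J + 11} = \frac{J + 7}{11 + J} = \frac{7 + J}{11 + J}$)
$\sqrt{4 + 41} \left(z{\left(-4 \right)} - 3\right)^{2} T{\left(-8 \right)} = \sqrt{4 + 41} \left(10 - 3\right)^{2} \frac{7 - 8}{11 - 8} = \sqrt{45} \left(10 - 3\right)^{2} \cdot \frac{1}{3} \left(-1\right) = 3 \sqrt{5} \cdot 7^{2} \cdot \frac{1}{3} \left(-1\right) = 3 \sqrt{5} \cdot 49 \left(- \frac{1}{3}\right) = 147 \sqrt{5} \left(- \frac{1}{3}\right) = - 49 \sqrt{5}$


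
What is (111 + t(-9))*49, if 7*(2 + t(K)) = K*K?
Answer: 5908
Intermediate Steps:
t(K) = -2 + K²/7 (t(K) = -2 + (K*K)/7 = -2 + K²/7)
(111 + t(-9))*49 = (111 + (-2 + (⅐)*(-9)²))*49 = (111 + (-2 + (⅐)*81))*49 = (111 + (-2 + 81/7))*49 = (111 + 67/7)*49 = (844/7)*49 = 5908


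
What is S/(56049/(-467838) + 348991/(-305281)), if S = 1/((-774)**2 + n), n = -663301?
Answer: 6801050118/551668118877575 ≈ 1.2328e-5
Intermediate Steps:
S = -1/64225 (S = 1/((-774)**2 - 663301) = 1/(599076 - 663301) = 1/(-64225) = -1/64225 ≈ -1.5570e-5)
S/(56049/(-467838) + 348991/(-305281)) = -1/(64225*(56049/(-467838) + 348991/(-305281))) = -1/(64225*(56049*(-1/467838) + 348991*(-1/305281))) = -1/(64225*(-2669/22278 - 348991/305281)) = -1/(64225*(-8589616487/6801050118)) = -1/64225*(-6801050118/8589616487) = 6801050118/551668118877575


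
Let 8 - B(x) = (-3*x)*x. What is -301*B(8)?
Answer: -60200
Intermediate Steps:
B(x) = 8 + 3*x² (B(x) = 8 - (-3*x)*x = 8 - (-3)*x² = 8 + 3*x²)
-301*B(8) = -301*(8 + 3*8²) = -301*(8 + 3*64) = -301*(8 + 192) = -301*200 = -60200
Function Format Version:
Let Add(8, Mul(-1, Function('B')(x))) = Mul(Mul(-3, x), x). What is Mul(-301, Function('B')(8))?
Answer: -60200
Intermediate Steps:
Function('B')(x) = Add(8, Mul(3, Pow(x, 2))) (Function('B')(x) = Add(8, Mul(-1, Mul(Mul(-3, x), x))) = Add(8, Mul(-1, Mul(-3, Pow(x, 2)))) = Add(8, Mul(3, Pow(x, 2))))
Mul(-301, Function('B')(8)) = Mul(-301, Add(8, Mul(3, Pow(8, 2)))) = Mul(-301, Add(8, Mul(3, 64))) = Mul(-301, Add(8, 192)) = Mul(-301, 200) = -60200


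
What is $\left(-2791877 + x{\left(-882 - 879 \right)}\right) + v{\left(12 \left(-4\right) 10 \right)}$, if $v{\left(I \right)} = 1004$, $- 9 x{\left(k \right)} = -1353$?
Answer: $- \frac{8372168}{3} \approx -2.7907 \cdot 10^{6}$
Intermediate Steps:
$x{\left(k \right)} = \frac{451}{3}$ ($x{\left(k \right)} = \left(- \frac{1}{9}\right) \left(-1353\right) = \frac{451}{3}$)
$\left(-2791877 + x{\left(-882 - 879 \right)}\right) + v{\left(12 \left(-4\right) 10 \right)} = \left(-2791877 + \frac{451}{3}\right) + 1004 = - \frac{8375180}{3} + 1004 = - \frac{8372168}{3}$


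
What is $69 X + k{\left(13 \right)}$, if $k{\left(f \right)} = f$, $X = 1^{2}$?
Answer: $82$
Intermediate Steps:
$X = 1$
$69 X + k{\left(13 \right)} = 69 \cdot 1 + 13 = 69 + 13 = 82$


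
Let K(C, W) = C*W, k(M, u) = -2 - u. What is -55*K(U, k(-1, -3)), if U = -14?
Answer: 770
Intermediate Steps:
-55*K(U, k(-1, -3)) = -(-770)*(-2 - 1*(-3)) = -(-770)*(-2 + 3) = -(-770) = -55*(-14) = 770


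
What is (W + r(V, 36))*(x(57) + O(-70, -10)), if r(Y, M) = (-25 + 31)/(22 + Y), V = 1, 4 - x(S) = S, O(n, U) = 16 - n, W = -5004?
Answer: -3797838/23 ≈ -1.6512e+5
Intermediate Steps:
x(S) = 4 - S
r(Y, M) = 6/(22 + Y)
(W + r(V, 36))*(x(57) + O(-70, -10)) = (-5004 + 6/(22 + 1))*((4 - 1*57) + (16 - 1*(-70))) = (-5004 + 6/23)*((4 - 57) + (16 + 70)) = (-5004 + 6*(1/23))*(-53 + 86) = (-5004 + 6/23)*33 = -115086/23*33 = -3797838/23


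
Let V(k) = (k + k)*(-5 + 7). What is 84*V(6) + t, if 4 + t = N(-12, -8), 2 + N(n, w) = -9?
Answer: 2001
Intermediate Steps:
N(n, w) = -11 (N(n, w) = -2 - 9 = -11)
t = -15 (t = -4 - 11 = -15)
V(k) = 4*k (V(k) = (2*k)*2 = 4*k)
84*V(6) + t = 84*(4*6) - 15 = 84*24 - 15 = 2016 - 15 = 2001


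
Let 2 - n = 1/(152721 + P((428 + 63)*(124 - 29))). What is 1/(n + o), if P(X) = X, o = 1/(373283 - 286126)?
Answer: 17376142462/34752397133 ≈ 0.50000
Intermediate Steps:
o = 1/87157 ≈ 1.1474e-5
n = 398731/199366 (n = 2 - 1/(152721 + (428 + 63)*(124 - 29)) = 2 - 1/(152721 + 491*95) = 2 - 1/(152721 + 46645) = 2 - 1/199366 = 398731/199366 ≈ 2.0000)
1/(n + o) = 1/(398731/199366 + 1/87157) = 1/(34752397133/17376142462) = 17376142462/34752397133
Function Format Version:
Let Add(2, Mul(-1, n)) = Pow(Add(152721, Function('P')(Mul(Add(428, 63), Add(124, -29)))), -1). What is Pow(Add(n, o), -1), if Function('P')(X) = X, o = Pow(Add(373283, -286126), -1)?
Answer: Rational(17376142462, 34752397133) ≈ 0.50000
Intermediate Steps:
o = Rational(1, 87157) (o = Pow(87157, -1) = Rational(1, 87157) ≈ 1.1474e-5)
n = Rational(398731, 199366) (n = Add(2, Mul(-1, Pow(Add(152721, Mul(Add(428, 63), Add(124, -29))), -1))) = Add(2, Mul(-1, Pow(Add(152721, Mul(491, 95)), -1))) = Add(2, Mul(-1, Pow(Add(152721, 46645), -1))) = Add(2, Mul(-1, Pow(199366, -1))) = Add(2, Mul(-1, Rational(1, 199366))) = Add(2, Rational(-1, 199366)) = Rational(398731, 199366) ≈ 2.0000)
Pow(Add(n, o), -1) = Pow(Add(Rational(398731, 199366), Rational(1, 87157)), -1) = Pow(Rational(34752397133, 17376142462), -1) = Rational(17376142462, 34752397133)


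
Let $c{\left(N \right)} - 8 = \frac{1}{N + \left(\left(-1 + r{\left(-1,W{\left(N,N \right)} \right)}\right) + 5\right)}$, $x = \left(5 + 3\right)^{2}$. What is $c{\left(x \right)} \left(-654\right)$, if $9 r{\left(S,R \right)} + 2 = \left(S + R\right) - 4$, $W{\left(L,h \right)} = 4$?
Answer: $- \frac{1064058}{203} \approx -5241.7$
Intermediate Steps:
$x = 64$ ($x = 8^{2} = 64$)
$r{\left(S,R \right)} = - \frac{2}{3} + \frac{R}{9} + \frac{S}{9}$ ($r{\left(S,R \right)} = - \frac{2}{9} + \frac{\left(S + R\right) - 4}{9} = - \frac{2}{9} + \frac{\left(R + S\right) - 4}{9} = - \frac{2}{9} + \frac{-4 + R + S}{9} = - \frac{2}{9} + \left(- \frac{4}{9} + \frac{R}{9} + \frac{S}{9}\right) = - \frac{2}{3} + \frac{R}{9} + \frac{S}{9}$)
$c{\left(N \right)} = 8 + \frac{1}{\frac{11}{3} + N}$ ($c{\left(N \right)} = 8 + \frac{1}{N + \left(\left(-1 + \left(- \frac{2}{3} + \frac{1}{9} \cdot 4 + \frac{1}{9} \left(-1\right)\right)\right) + 5\right)} = 8 + \frac{1}{N + \left(\left(-1 - \frac{1}{3}\right) + 5\right)} = 8 + \frac{1}{N + \left(- \frac{4}{3} + 5\right)} = 8 + \frac{1}{N + \frac{11}{3}} = 8 + \frac{1}{\frac{11}{3} + N}$)
$c{\left(x \right)} \left(-654\right) = \frac{91 + 24 \cdot 64}{11 + 3 \cdot 64} \left(-654\right) = \frac{91 + 1536}{11 + 192} \left(-654\right) = \frac{1}{203} \cdot 1627 \left(-654\right) = \frac{1627}{203} \left(-654\right) = - \frac{1064058}{203}$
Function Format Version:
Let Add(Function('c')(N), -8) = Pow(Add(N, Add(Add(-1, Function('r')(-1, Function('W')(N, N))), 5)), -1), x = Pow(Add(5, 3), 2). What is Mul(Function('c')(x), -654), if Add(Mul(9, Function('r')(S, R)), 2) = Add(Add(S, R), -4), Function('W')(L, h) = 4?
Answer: Rational(-1064058, 203) ≈ -5241.7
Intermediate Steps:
x = 64 (x = Pow(8, 2) = 64)
Function('r')(S, R) = Add(Rational(-2, 3), Mul(Rational(1, 9), R), Mul(Rational(1, 9), S)) (Function('r')(S, R) = Add(Rational(-2, 9), Mul(Rational(1, 9), Add(Add(S, R), -4))) = Add(Rational(-2, 9), Mul(Rational(1, 9), Add(Add(R, S), -4))) = Add(Rational(-2, 9), Mul(Rational(1, 9), Add(-4, R, S))) = Add(Rational(-2, 9), Add(Rational(-4, 9), Mul(Rational(1, 9), R), Mul(Rational(1, 9), S))) = Add(Rational(-2, 3), Mul(Rational(1, 9), R), Mul(Rational(1, 9), S)))
Function('c')(N) = Add(8, Pow(Add(Rational(11, 3), N), -1)) (Function('c')(N) = Add(8, Pow(Add(N, Add(Add(-1, Add(Rational(-2, 3), Mul(Rational(1, 9), 4), Mul(Rational(1, 9), -1))), 5)), -1)) = Add(8, Pow(Add(N, Add(Add(-1, Add(Rational(-2, 3), Rational(4, 9), Rational(-1, 9))), 5)), -1)) = Add(8, Pow(Add(N, Add(Add(-1, Rational(-1, 3)), 5)), -1)) = Add(8, Pow(Add(N, Add(Rational(-4, 3), 5)), -1)) = Add(8, Pow(Add(N, Rational(11, 3)), -1)) = Add(8, Pow(Add(Rational(11, 3), N), -1)))
Mul(Function('c')(x), -654) = Mul(Mul(Pow(Add(11, Mul(3, 64)), -1), Add(91, Mul(24, 64))), -654) = Mul(Mul(Pow(Add(11, 192), -1), Add(91, 1536)), -654) = Mul(Mul(Pow(203, -1), 1627), -654) = Mul(Mul(Rational(1, 203), 1627), -654) = Mul(Rational(1627, 203), -654) = Rational(-1064058, 203)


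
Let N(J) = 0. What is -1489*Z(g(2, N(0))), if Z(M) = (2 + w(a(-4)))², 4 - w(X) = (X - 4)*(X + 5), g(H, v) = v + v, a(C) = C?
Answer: -291844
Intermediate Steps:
g(H, v) = 2*v
w(X) = 4 - (-4 + X)*(5 + X) (w(X) = 4 - (X - 4)*(X + 5) = 4 - (-4 + X)*(5 + X))
Z(M) = 196 (Z(M) = (2 + (24 - 1*(-4) - 1*(-4)²))² = (2 + (24 + 4 - 1*16))² = (2 + (24 + 4 - 16))² = (2 + 12)² = 14² = 196)
-1489*Z(g(2, N(0))) = -1489*196 = -291844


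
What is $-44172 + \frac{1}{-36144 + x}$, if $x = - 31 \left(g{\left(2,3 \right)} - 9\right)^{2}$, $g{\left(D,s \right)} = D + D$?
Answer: $- \frac{1630786069}{36919} \approx -44172.0$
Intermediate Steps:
$g{\left(D,s \right)} = 2 D$
$x = -775$ ($x = - 31 \left(2 \cdot 2 - 9\right)^{2} = - 31 \left(4 - 9\right)^{2} = - 31 \left(-5\right)^{2} = \left(-31\right) 25 = -775$)
$-44172 + \frac{1}{-36144 + x} = -44172 + \frac{1}{-36144 - 775} = -44172 + \frac{1}{-36919} = -44172 - \frac{1}{36919} = - \frac{1630786069}{36919}$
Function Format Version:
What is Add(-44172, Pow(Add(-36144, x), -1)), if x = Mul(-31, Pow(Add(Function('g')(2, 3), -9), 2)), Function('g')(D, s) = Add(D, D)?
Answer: Rational(-1630786069, 36919) ≈ -44172.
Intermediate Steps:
Function('g')(D, s) = Mul(2, D)
x = -775 (x = Mul(-31, Pow(Add(Mul(2, 2), -9), 2)) = Mul(-31, Pow(Add(4, -9), 2)) = Mul(-31, Pow(-5, 2)) = Mul(-31, 25) = -775)
Add(-44172, Pow(Add(-36144, x), -1)) = Add(-44172, Pow(Add(-36144, -775), -1)) = Add(-44172, Pow(-36919, -1)) = Add(-44172, Rational(-1, 36919)) = Rational(-1630786069, 36919)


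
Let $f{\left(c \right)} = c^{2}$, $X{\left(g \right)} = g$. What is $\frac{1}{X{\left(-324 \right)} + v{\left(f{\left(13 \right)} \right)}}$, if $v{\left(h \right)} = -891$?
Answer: $- \frac{1}{1215} \approx -0.00082305$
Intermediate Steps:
$\frac{1}{X{\left(-324 \right)} + v{\left(f{\left(13 \right)} \right)}} = \frac{1}{-324 - 891} = \frac{1}{-1215} = - \frac{1}{1215}$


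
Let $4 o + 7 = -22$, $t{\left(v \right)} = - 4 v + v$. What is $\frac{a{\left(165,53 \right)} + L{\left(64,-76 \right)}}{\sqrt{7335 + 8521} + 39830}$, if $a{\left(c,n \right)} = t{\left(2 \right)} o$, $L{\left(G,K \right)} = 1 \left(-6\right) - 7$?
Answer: $\frac{1214815}{1586413044} - \frac{61 \sqrt{991}}{793206522} \approx 0.00076334$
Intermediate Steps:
$t{\left(v \right)} = - 3 v$
$o = - \frac{29}{4}$ ($o = - \frac{7}{4} + \frac{1}{4} \left(-22\right) = - \frac{7}{4} - \frac{11}{2} = - \frac{29}{4} \approx -7.25$)
$L{\left(G,K \right)} = -13$ ($L{\left(G,K \right)} = -6 - 7 = -13$)
$a{\left(c,n \right)} = \frac{87}{2}$ ($a{\left(c,n \right)} = \left(-3\right) 2 \left(- \frac{29}{4}\right) = \left(-6\right) \left(- \frac{29}{4}\right) = \frac{87}{2}$)
$\frac{a{\left(165,53 \right)} + L{\left(64,-76 \right)}}{\sqrt{7335 + 8521} + 39830} = \frac{\frac{87}{2} - 13}{\sqrt{7335 + 8521} + 39830} = \frac{61}{2 \left(\sqrt{15856} + 39830\right)} = \frac{61}{2 \left(4 \sqrt{991} + 39830\right)} = \frac{61}{2 \left(39830 + 4 \sqrt{991}\right)}$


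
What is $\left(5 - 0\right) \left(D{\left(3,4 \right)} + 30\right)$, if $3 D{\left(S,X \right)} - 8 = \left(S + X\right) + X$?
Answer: $\frac{545}{3} \approx 181.67$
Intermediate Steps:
$D{\left(S,X \right)} = \frac{8}{3} + \frac{S}{3} + \frac{2 X}{3}$ ($D{\left(S,X \right)} = \frac{8}{3} + \frac{\left(S + X\right) + X}{3} = \frac{8}{3} + \frac{S + 2 X}{3} = \frac{8}{3} + \left(\frac{S}{3} + \frac{2 X}{3}\right) = \frac{8}{3} + \frac{S}{3} + \frac{2 X}{3}$)
$\left(5 - 0\right) \left(D{\left(3,4 \right)} + 30\right) = \left(5 - 0\right) \left(\left(\frac{8}{3} + \frac{1}{3} \cdot 3 + \frac{2}{3} \cdot 4\right) + 30\right) = \left(5 + 0\right) \left(\left(\frac{8}{3} + 1 + \frac{8}{3}\right) + 30\right) = 5 \left(\frac{19}{3} + 30\right) = 5 \cdot \frac{109}{3} = \frac{545}{3}$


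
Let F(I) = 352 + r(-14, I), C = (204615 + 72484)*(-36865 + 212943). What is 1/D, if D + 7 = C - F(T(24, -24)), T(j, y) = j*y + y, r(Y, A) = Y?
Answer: 1/48791037377 ≈ 2.0496e-11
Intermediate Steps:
C = 48791037722 (C = 277099*176078 = 48791037722)
T(j, y) = y + j*y
F(I) = 338 (F(I) = 352 - 14 = 338)
D = 48791037377 (D = -7 + (48791037722 - 1*338) = -7 + (48791037722 - 338) = -7 + 48791037384 = 48791037377)
1/D = 1/48791037377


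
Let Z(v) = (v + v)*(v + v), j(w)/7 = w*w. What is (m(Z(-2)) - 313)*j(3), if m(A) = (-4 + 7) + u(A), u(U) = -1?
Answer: -19593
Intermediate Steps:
j(w) = 7*w² (j(w) = 7*(w*w) = 7*w²)
Z(v) = 4*v² (Z(v) = (2*v)*(2*v) = 4*v²)
m(A) = 2 (m(A) = (-4 + 7) - 1 = 3 - 1 = 2)
(m(Z(-2)) - 313)*j(3) = (2 - 313)*(7*3²) = -2177*9 = -311*63 = -19593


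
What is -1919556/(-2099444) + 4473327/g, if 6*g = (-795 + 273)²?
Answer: 789889520531/7945345818 ≈ 99.415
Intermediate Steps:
g = 45414 (g = (-795 + 273)²/6 = (⅙)*(-522)² = (⅙)*272484 = 45414)
-1919556/(-2099444) + 4473327/g = -1919556/(-2099444) + 4473327/45414 = -1919556*(-1/2099444) + 4473327*(1/45414) = 479889/524861 + 1491109/15138 = 789889520531/7945345818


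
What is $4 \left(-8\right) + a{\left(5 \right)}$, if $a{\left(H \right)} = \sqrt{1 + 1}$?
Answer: $-32 + \sqrt{2} \approx -30.586$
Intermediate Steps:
$a{\left(H \right)} = \sqrt{2}$
$4 \left(-8\right) + a{\left(5 \right)} = 4 \left(-8\right) + \sqrt{2} = -32 + \sqrt{2}$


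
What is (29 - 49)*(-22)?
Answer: 440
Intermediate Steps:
(29 - 49)*(-22) = -20*(-22) = 440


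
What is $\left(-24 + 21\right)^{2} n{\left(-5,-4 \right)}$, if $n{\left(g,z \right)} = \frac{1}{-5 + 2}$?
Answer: $-3$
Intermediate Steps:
$n{\left(g,z \right)} = - \frac{1}{3}$ ($n{\left(g,z \right)} = \frac{1}{-3} = - \frac{1}{3}$)
$\left(-24 + 21\right)^{2} n{\left(-5,-4 \right)} = \left(-24 + 21\right)^{2} \left(- \frac{1}{3}\right) = \left(-3\right)^{2} \left(- \frac{1}{3}\right) = 9 \left(- \frac{1}{3}\right) = -3$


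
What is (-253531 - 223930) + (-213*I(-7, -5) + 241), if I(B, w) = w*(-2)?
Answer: -479350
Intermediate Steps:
I(B, w) = -2*w
(-253531 - 223930) + (-213*I(-7, -5) + 241) = (-253531 - 223930) + (-(-426)*(-5) + 241) = -477461 + (-213*10 + 241) = -477461 + (-2130 + 241) = -477461 - 1889 = -479350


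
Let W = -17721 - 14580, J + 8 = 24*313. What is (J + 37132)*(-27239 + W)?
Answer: -2657627440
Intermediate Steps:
J = 7504 (J = -8 + 24*313 = -8 + 7512 = 7504)
W = -32301
(J + 37132)*(-27239 + W) = (7504 + 37132)*(-27239 - 32301) = 44636*(-59540) = -2657627440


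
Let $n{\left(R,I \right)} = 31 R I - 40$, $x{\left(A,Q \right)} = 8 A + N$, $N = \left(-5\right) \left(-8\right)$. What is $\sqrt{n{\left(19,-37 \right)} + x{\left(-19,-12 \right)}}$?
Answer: $i \sqrt{21945} \approx 148.14 i$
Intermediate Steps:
$N = 40$
$x{\left(A,Q \right)} = 40 + 8 A$ ($x{\left(A,Q \right)} = 8 A + 40 = 40 + 8 A$)
$n{\left(R,I \right)} = -40 + 31 I R$ ($n{\left(R,I \right)} = 31 I R - 40 = -40 + 31 I R$)
$\sqrt{n{\left(19,-37 \right)} + x{\left(-19,-12 \right)}} = \sqrt{\left(-40 + 31 \left(-37\right) 19\right) + \left(40 + 8 \left(-19\right)\right)} = \sqrt{\left(-40 - 21793\right) + \left(40 - 152\right)} = \sqrt{-21833 - 112} = \sqrt{-21945} = i \sqrt{21945}$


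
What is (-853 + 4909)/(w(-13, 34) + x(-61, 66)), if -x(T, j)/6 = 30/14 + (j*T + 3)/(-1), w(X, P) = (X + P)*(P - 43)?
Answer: -9464/56793 ≈ -0.16664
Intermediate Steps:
w(X, P) = (-43 + P)*(P + X) (w(X, P) = (P + X)*(-43 + P) = (-43 + P)*(P + X))
x(T, j) = 36/7 + 6*T*j (x(T, j) = -6*(30/14 + (j*T + 3)/(-1)) = -6*(30*(1/14) + (T*j + 3)*(-1)) = -6*(15/7 + (3 + T*j)*(-1)) = -6*(15/7 + (-3 - T*j)) = -6*(-6/7 - T*j) = 36/7 + 6*T*j)
(-853 + 4909)/(w(-13, 34) + x(-61, 66)) = (-853 + 4909)/((34**2 - 43*34 - 43*(-13) + 34*(-13)) + (36/7 + 6*(-61)*66)) = 4056/((1156 - 1462 + 559 - 442) + (36/7 - 24156)) = 4056/(-189 - 169056/7) = 4056/(-170379/7) = 4056*(-7/170379) = -9464/56793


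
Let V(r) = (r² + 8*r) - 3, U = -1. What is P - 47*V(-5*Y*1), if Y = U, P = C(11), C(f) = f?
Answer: -2903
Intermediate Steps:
P = 11
Y = -1
V(r) = -3 + r² + 8*r
P - 47*V(-5*Y*1) = 11 - 47*(-3 + (-5*(-1)*1)² + 8*(-5*(-1)*1)) = 11 - 47*(-3 + (5*1)² + 8*(5*1)) = 11 - 47*(-3 + 5² + 8*5) = 11 - 47*(-3 + 25 + 40) = 11 - 47*62 = 11 - 2914 = -2903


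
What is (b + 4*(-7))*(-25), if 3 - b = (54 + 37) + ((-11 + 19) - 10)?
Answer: 2850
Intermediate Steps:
b = -86 (b = 3 - ((54 + 37) + ((-11 + 19) - 10)) = 3 - (91 + (8 - 10)) = 3 - (91 - 2) = 3 - 1*89 = 3 - 89 = -86)
(b + 4*(-7))*(-25) = (-86 + 4*(-7))*(-25) = (-86 - 28)*(-25) = -114*(-25) = 2850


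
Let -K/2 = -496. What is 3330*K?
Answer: 3303360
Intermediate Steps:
K = 992 (K = -2*(-496) = 992)
3330*K = 3330*992 = 3303360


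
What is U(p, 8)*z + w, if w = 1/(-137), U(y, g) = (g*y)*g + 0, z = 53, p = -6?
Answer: -2788225/137 ≈ -20352.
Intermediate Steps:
U(y, g) = y*g² (U(y, g) = y*g² + 0 = y*g²)
w = -1/137 ≈ -0.0072993
U(p, 8)*z + w = -6*8²*53 - 1/137 = -6*64*53 - 1/137 = -384*53 - 1/137 = -20352 - 1/137 = -2788225/137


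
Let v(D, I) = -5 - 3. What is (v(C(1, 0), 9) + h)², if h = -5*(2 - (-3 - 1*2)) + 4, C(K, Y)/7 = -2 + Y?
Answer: 1521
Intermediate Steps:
C(K, Y) = -14 + 7*Y (C(K, Y) = 7*(-2 + Y) = -14 + 7*Y)
v(D, I) = -8
h = -31 (h = -5*(2 - (-3 - 2)) + 4 = -5*(2 - 1*(-5)) + 4 = -5*(2 + 5) + 4 = -5*7 + 4 = -35 + 4 = -31)
(v(C(1, 0), 9) + h)² = (-8 - 31)² = (-39)² = 1521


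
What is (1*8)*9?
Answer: 72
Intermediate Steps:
(1*8)*9 = 8*9 = 72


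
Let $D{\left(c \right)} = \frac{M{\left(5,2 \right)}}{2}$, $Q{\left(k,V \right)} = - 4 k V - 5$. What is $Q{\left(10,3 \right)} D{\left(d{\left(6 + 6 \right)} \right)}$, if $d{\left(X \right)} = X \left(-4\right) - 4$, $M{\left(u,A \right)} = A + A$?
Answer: $-250$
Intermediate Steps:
$M{\left(u,A \right)} = 2 A$
$d{\left(X \right)} = -4 - 4 X$ ($d{\left(X \right)} = - 4 X - 4 = -4 - 4 X$)
$Q{\left(k,V \right)} = -5 - 4 V k$ ($Q{\left(k,V \right)} = - 4 V k - 5 = -5 - 4 V k$)
$D{\left(c \right)} = 2$ ($D{\left(c \right)} = \frac{2 \cdot 2}{2} = 4 \cdot \frac{1}{2} = 2$)
$Q{\left(10,3 \right)} D{\left(d{\left(6 + 6 \right)} \right)} = \left(-5 - 12 \cdot 10\right) 2 = \left(-5 - 120\right) 2 = \left(-125\right) 2 = -250$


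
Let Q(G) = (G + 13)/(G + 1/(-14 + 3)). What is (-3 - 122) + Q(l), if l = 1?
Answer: -548/5 ≈ -109.60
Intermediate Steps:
Q(G) = (13 + G)/(-1/11 + G) (Q(G) = (13 + G)/(G + 1/(-11)) = (13 + G)/(G - 1/11) = (13 + G)/(-1/11 + G))
(-3 - 122) + Q(l) = (-3 - 122) + 11*(13 + 1)/(-1 + 11*1) = -125 + 11*14/(-1 + 11) = -125 + 11*14/10 = -125 + 11*(⅒)*14 = -125 + 77/5 = -548/5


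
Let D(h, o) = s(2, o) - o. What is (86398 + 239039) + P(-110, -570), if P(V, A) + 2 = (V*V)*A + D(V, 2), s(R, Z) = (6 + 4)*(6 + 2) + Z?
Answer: -6571485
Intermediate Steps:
s(R, Z) = 80 + Z (s(R, Z) = 10*8 + Z = 80 + Z)
D(h, o) = 80 (D(h, o) = (80 + o) - o = 80)
P(V, A) = 78 + A*V**2 (P(V, A) = -2 + ((V*V)*A + 80) = -2 + (V**2*A + 80) = -2 + (A*V**2 + 80) = -2 + (80 + A*V**2) = 78 + A*V**2)
(86398 + 239039) + P(-110, -570) = (86398 + 239039) + (78 - 570*(-110)**2) = 325437 + (78 - 570*12100) = 325437 + (78 - 6897000) = 325437 - 6896922 = -6571485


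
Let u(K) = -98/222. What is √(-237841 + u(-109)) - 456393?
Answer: -456393 + 20*I*√7326111/111 ≈ -4.5639e+5 + 487.69*I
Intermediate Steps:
u(K) = -49/111 (u(K) = -98*1/222 = -49/111)
√(-237841 + u(-109)) - 456393 = √(-237841 - 49/111) - 456393 = √(-26400400/111) - 456393 = 20*I*√7326111/111 - 456393 = -456393 + 20*I*√7326111/111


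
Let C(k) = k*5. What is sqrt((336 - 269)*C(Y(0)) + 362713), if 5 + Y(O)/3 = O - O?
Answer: 2*sqrt(89422) ≈ 598.07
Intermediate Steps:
Y(O) = -15 (Y(O) = -15 + 3*(O - O) = -15 + 3*0 = -15 + 0 = -15)
C(k) = 5*k
sqrt((336 - 269)*C(Y(0)) + 362713) = sqrt((336 - 269)*(5*(-15)) + 362713) = sqrt(67*(-75) + 362713) = sqrt(-5025 + 362713) = sqrt(357688) = 2*sqrt(89422)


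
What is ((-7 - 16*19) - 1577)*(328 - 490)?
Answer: 305856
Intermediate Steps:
((-7 - 16*19) - 1577)*(328 - 490) = ((-7 - 304) - 1577)*(-162) = (-311 - 1577)*(-162) = -1888*(-162) = 305856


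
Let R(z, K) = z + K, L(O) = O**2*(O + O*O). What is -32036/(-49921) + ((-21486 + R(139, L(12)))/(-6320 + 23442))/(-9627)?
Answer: 5280550052027/8228652853974 ≈ 0.64173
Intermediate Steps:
L(O) = O**2*(O + O**2)
R(z, K) = K + z
-32036/(-49921) + ((-21486 + R(139, L(12)))/(-6320 + 23442))/(-9627) = -32036/(-49921) + ((-21486 + (12**3*(1 + 12) + 139))/(-6320 + 23442))/(-9627) = -32036*(-1/49921) + ((-21486 + (1728*13 + 139))/17122)*(-1/9627) = 32036/49921 + ((-21486 + (22464 + 139))*(1/17122))*(-1/9627) = 32036/49921 + ((-21486 + 22603)*(1/17122))*(-1/9627) = 32036/49921 + (1117*(1/17122))*(-1/9627) = 32036/49921 + (1117/17122)*(-1/9627) = 32036/49921 - 1117/164833494 = 5280550052027/8228652853974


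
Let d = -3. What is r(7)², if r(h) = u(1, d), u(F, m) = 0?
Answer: 0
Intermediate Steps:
r(h) = 0
r(7)² = 0² = 0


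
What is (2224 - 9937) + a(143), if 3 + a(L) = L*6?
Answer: -6858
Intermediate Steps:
a(L) = -3 + 6*L (a(L) = -3 + L*6 = -3 + 6*L)
(2224 - 9937) + a(143) = (2224 - 9937) + (-3 + 6*143) = -7713 + (-3 + 858) = -7713 + 855 = -6858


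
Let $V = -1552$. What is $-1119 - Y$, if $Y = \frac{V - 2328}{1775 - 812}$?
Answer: $- \frac{1073717}{963} \approx -1115.0$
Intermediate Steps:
$Y = - \frac{3880}{963}$ ($Y = \frac{-1552 - 2328}{1775 - 812} = - \frac{3880}{963} \approx -4.0291$)
$-1119 - Y = -1119 - - \frac{3880}{963} = -1119 + \frac{3880}{963} = - \frac{1073717}{963}$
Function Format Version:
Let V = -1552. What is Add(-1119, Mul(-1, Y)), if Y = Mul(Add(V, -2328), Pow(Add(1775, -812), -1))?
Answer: Rational(-1073717, 963) ≈ -1115.0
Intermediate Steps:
Y = Rational(-3880, 963) (Y = Mul(Add(-1552, -2328), Pow(Add(1775, -812), -1)) = Mul(-3880, Pow(963, -1)) = Mul(-3880, Rational(1, 963)) = Rational(-3880, 963) ≈ -4.0291)
Add(-1119, Mul(-1, Y)) = Add(-1119, Mul(-1, Rational(-3880, 963))) = Add(-1119, Rational(3880, 963)) = Rational(-1073717, 963)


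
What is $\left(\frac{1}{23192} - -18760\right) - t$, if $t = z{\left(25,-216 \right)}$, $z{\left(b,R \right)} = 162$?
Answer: $\frac{431324817}{23192} \approx 18598.0$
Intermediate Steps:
$t = 162$
$\left(\frac{1}{23192} - -18760\right) - t = \left(\frac{1}{23192} - -18760\right) - 162 = \left(\frac{1}{23192} + 18760\right) - 162 = \frac{435081921}{23192} - 162 = \frac{431324817}{23192}$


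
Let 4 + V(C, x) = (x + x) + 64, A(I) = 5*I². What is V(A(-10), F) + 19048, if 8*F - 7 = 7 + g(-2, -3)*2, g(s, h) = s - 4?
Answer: 38217/2 ≈ 19109.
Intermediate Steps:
g(s, h) = -4 + s
F = ¼ (F = 7/8 + (7 + (-4 - 2)*2)/8 = 7/8 + (7 - 6*2)/8 = 7/8 + (7 - 12)/8 = 7/8 + (⅛)*(-5) = 7/8 - 5/8 = ¼ ≈ 0.25000)
V(C, x) = 60 + 2*x (V(C, x) = -4 + ((x + x) + 64) = -4 + (2*x + 64) = -4 + (64 + 2*x) = 60 + 2*x)
V(A(-10), F) + 19048 = (60 + 2*(¼)) + 19048 = (60 + ½) + 19048 = 121/2 + 19048 = 38217/2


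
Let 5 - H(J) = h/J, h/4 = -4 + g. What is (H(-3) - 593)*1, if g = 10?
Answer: -580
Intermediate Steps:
h = 24 (h = 4*(-4 + 10) = 4*6 = 24)
H(J) = 5 - 24/J
(H(-3) - 593)*1 = ((5 - 24/(-3)) - 593)*1 = ((5 - 24*(-⅓)) - 593)*1 = ((5 + 8) - 593)*1 = (13 - 593)*1 = -580*1 = -580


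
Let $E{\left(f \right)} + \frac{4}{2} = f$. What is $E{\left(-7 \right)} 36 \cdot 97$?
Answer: $-31428$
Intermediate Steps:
$E{\left(f \right)} = -2 + f$
$E{\left(-7 \right)} 36 \cdot 97 = \left(-2 - 7\right) 36 \cdot 97 = \left(-9\right) 36 \cdot 97 = \left(-324\right) 97 = -31428$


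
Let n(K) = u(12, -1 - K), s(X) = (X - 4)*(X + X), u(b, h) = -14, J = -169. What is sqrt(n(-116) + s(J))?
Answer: 2*sqrt(14615) ≈ 241.79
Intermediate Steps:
s(X) = 2*X*(-4 + X) (s(X) = (-4 + X)*(2*X) = 2*X*(-4 + X))
n(K) = -14
sqrt(n(-116) + s(J)) = sqrt(-14 + 2*(-169)*(-4 - 169)) = sqrt(-14 + 2*(-169)*(-173)) = sqrt(-14 + 58474) = sqrt(58460) = 2*sqrt(14615)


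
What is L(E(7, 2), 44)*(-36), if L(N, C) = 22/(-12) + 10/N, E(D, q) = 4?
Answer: -24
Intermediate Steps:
L(N, C) = -11/6 + 10/N (L(N, C) = 22*(-1/12) + 10/N = -11/6 + 10/N)
L(E(7, 2), 44)*(-36) = (-11/6 + 10/4)*(-36) = (-11/6 + 10*(1/4))*(-36) = (-11/6 + 5/2)*(-36) = (2/3)*(-36) = -24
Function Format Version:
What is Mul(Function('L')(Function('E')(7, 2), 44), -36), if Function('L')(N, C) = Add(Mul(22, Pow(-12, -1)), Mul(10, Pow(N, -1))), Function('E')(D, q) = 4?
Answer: -24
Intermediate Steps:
Function('L')(N, C) = Add(Rational(-11, 6), Mul(10, Pow(N, -1))) (Function('L')(N, C) = Add(Mul(22, Rational(-1, 12)), Mul(10, Pow(N, -1))) = Add(Rational(-11, 6), Mul(10, Pow(N, -1))))
Mul(Function('L')(Function('E')(7, 2), 44), -36) = Mul(Add(Rational(-11, 6), Mul(10, Pow(4, -1))), -36) = Mul(Add(Rational(-11, 6), Mul(10, Rational(1, 4))), -36) = Mul(Add(Rational(-11, 6), Rational(5, 2)), -36) = Mul(Rational(2, 3), -36) = -24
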